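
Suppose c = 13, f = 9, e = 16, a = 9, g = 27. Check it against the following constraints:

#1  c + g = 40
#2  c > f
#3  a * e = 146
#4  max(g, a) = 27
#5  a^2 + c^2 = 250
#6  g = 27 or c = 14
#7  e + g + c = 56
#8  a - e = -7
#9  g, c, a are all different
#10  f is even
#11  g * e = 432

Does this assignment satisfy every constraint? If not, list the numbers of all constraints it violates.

#1 c + g = 13 + 27 = 40  OK
#2 c = 13, f = 9; 13 > 9  OK
#3 a * e = 9 * 16 = 144, not 146  FAIL
#4 max(27, 9) = 27  OK
#5 a^2 + c^2 = 9^2 + 13^2 = 81 + 169 = 250  OK
#6 g = 27 = 27 (first disjunct)  OK
#7 e + g + c = 16 + 27 + 13 = 56  OK
#8 a - e = 9 - 16 = -7  OK
#9 values 27, 13, 9 are pairwise distinct  OK
#10 f = 9 is odd  FAIL
#11 g * e = 27 * 16 = 432  OK

Constraints 3 and 10 do not hold.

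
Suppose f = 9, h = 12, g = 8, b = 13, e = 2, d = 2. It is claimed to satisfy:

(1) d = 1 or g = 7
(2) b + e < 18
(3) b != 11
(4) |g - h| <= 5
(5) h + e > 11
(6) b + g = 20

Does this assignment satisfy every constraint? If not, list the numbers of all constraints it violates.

No — constraints 1, 6 are not satisfied.

(1) d = 2 ≠ 1 and g = 8 ≠ 7; both disjuncts false — does not hold.
(2) b + e = 13 + 2 = 15; 15 < 18 — holds.
(3) b = 13, and 13 ≠ 11 — holds.
(4) |8 - 12| = 4; 4 ≤ 5 — holds.
(5) h + e = 12 + 2 = 14; 14 > 11 — holds.
(6) b + g = 13 + 8 = 21, not 20 — does not hold.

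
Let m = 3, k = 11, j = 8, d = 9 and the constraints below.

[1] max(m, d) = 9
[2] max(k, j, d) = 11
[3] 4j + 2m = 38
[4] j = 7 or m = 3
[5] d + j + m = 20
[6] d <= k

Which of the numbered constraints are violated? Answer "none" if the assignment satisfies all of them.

[1] max(3, 9) = 9  OK
[2] max(11, 8, 9) = 11  OK
[3] 4j + 2m = 4(8) + 2(3) = 38  OK
[4] j = 8 ≠ 7, but m = 3 = 3 (second disjunct)  OK
[5] d + j + m = 9 + 8 + 3 = 20  OK
[6] d = 9, k = 11; 9 ≤ 11  OK

The assignment satisfies every constraint.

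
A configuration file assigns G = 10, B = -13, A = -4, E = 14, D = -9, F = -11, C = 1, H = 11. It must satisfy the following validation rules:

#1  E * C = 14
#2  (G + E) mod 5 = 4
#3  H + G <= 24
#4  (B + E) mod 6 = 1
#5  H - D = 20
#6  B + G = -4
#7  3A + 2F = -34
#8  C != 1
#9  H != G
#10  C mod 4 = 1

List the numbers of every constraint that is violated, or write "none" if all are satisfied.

Constraints 6 and 8 are violated.

#1 E * C = 14 * 1 = 14  ✔
#2 G + E = 24; 24 mod 5 = 4  ✔
#3 H + G = 11 + 10 = 21; 21 ≤ 24  ✔
#4 B + E = 1; 1 mod 6 = 1  ✔
#5 H - D = 11 - (-9) = 20  ✔
#6 B + G = -13 + 10 = -3, not -4  ✘
#7 3A + 2F = 3(-4) + 2(-11) = -34  ✔
#8 C = 1, but 1 is required to differ  ✘
#9 H = 11, G = 10; distinct  ✔
#10 1 mod 4 = 1  ✔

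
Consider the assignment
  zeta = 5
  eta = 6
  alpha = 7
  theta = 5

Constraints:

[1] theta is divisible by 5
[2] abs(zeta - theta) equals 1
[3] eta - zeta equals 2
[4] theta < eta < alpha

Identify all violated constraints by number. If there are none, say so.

No — constraints 2 and 3 are not satisfied.

[1] 5 / 5 = 1, so 5 divides 5 — OK.
[2] abs(5 - 5) = 0, not 1 — violated.
[3] eta - zeta = 6 - 5 = 1, not 2 — violated.
[4] values 5 < 6 < 7 — OK.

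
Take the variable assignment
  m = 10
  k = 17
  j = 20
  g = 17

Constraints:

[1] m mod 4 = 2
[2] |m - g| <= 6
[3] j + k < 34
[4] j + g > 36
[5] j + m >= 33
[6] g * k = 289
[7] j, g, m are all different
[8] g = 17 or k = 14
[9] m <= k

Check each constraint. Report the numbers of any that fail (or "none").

[1] 10 mod 4 = 2 — satisfied.
[2] |10 - 17| = 7; 7 > 6, exceeds bound 6 — violated.
[3] j + k = 20 + 17 = 37; 37 ≥ 34, bound 34 not met — violated.
[4] j + g = 20 + 17 = 37; 37 > 36 — satisfied.
[5] j + m = 20 + 10 = 30; 30 < 33, bound 33 not met — violated.
[6] g * k = 17 * 17 = 289 — satisfied.
[7] values 20, 17, 10 are pairwise distinct — satisfied.
[8] g = 17 = 17 (first disjunct) — satisfied.
[9] m = 10, k = 17; 10 ≤ 17 — satisfied.

Constraints 2, 3, and 5 are violated.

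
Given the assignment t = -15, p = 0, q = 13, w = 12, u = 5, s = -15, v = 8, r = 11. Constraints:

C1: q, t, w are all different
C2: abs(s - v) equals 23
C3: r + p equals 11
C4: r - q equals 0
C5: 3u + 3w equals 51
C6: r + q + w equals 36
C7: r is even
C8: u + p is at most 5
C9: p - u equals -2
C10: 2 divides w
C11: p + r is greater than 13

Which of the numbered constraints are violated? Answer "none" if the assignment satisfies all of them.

The assignment fails constraints 4, 7, 9, 11.

C1: values 13, -15, 12 are pairwise distinct — OK.
C2: abs(-15 - 8) = 23 — OK.
C3: r + p = 11 + 0 = 11 — OK.
C4: r - q = 11 - 13 = -2, not 0 — violated.
C5: 3u + 3w = 3(5) + 3(12) = 51 — OK.
C6: r + q + w = 11 + 13 + 12 = 36 — OK.
C7: r = 11 is odd — violated.
C8: u + p = 5 + 0 = 5; 5 ≤ 5 — OK.
C9: p - u = 0 - 5 = -5, not -2 — violated.
C10: 12 / 2 = 6, so 2 divides 12 — OK.
C11: p + r = 0 + 11 = 11; 11 ≤ 13, bound 13 not met — violated.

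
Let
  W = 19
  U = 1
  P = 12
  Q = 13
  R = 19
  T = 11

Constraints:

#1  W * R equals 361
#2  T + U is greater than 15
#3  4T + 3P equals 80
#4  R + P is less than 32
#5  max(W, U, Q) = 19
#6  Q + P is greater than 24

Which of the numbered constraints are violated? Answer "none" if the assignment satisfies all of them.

Constraint 2 does not hold.

#1 W * R = 19 * 19 = 361 — holds.
#2 T + U = 11 + 1 = 12; 12 ≤ 15, bound 15 not met — does not hold.
#3 4T + 3P = 4(11) + 3(12) = 80 — holds.
#4 R + P = 19 + 12 = 31; 31 < 32 — holds.
#5 max(19, 1, 13) = 19 — holds.
#6 Q + P = 13 + 12 = 25; 25 > 24 — holds.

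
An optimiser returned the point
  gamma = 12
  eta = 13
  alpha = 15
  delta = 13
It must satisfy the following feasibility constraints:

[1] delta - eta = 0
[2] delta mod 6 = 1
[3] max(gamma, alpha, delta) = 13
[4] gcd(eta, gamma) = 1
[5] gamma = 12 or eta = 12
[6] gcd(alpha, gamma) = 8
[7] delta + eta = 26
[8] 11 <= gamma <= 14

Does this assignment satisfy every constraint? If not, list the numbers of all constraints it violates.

[1] delta - eta = 13 - 13 = 0 — satisfied.
[2] 13 mod 6 = 1 — satisfied.
[3] max(12, 15, 13) = 15, not 13 — violated.
[4] gcd(13, 12) = 1 — satisfied.
[5] gamma = 12 = 12 (first disjunct) — satisfied.
[6] gcd(15, 12) = 3, not 8 — violated.
[7] delta + eta = 13 + 13 = 26 — satisfied.
[8] gamma = 12 lies in [11, 14] — satisfied.

The assignment fails constraints 3 and 6.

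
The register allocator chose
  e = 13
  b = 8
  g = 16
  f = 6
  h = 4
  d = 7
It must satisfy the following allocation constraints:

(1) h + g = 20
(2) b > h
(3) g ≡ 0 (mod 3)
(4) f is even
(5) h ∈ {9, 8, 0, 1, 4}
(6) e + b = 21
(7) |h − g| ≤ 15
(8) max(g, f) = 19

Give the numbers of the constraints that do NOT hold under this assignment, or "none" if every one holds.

Constraints 3, 8 do not hold.

(1) h + g = 4 + 16 = 20 — OK.
(2) b = 8, h = 4; 8 > 4 — OK.
(3) 16 mod 3 = 1, not 0 — violated.
(4) f = 6 is even — OK.
(5) h = 4 is in {9, 8, 0, 1, 4} — OK.
(6) e + b = 13 + 8 = 21 — OK.
(7) |4 − 16| = 12; 12 ≤ 15 — OK.
(8) max(16, 6) = 16, not 19 — violated.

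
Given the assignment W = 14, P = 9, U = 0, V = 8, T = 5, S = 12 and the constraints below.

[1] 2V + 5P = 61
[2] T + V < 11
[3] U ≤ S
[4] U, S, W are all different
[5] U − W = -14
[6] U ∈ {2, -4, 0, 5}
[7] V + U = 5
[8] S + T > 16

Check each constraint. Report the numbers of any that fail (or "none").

[1] 2V + 5P = 2(8) + 5(9) = 61  OK
[2] T + V = 5 + 8 = 13; 13 ≥ 11, bound 11 not met  FAIL
[3] U = 0, S = 12; 0 ≤ 12  OK
[4] values 0, 12, 14 are pairwise distinct  OK
[5] U − W = 0 − 14 = -14  OK
[6] U = 0 is in {2, -4, 0, 5}  OK
[7] V + U = 8 + 0 = 8, not 5  FAIL
[8] S + T = 12 + 5 = 17; 17 > 16  OK

Violated: 2, 7.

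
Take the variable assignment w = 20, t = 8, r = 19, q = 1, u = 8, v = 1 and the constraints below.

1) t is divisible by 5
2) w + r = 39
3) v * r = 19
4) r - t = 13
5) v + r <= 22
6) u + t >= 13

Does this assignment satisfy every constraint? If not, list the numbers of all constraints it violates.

1) 8 = 5*1 + 3, so 5 does not divide 8  no
2) w + r = 20 + 19 = 39  yes
3) v * r = 1 * 19 = 19  yes
4) r - t = 19 - 8 = 11, not 13  no
5) v + r = 1 + 19 = 20; 20 ≤ 22  yes
6) u + t = 8 + 8 = 16; 16 ≥ 13  yes

No — constraints 1 and 4 are not satisfied.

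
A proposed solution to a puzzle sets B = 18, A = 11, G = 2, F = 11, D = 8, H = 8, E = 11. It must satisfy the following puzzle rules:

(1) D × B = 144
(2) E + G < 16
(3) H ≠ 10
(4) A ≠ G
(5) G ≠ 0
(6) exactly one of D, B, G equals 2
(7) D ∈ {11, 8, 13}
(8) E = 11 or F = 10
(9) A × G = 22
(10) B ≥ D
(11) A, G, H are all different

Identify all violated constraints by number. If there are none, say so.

Yes — all constraints hold.

(1) D × B = 8 × 18 = 144 — holds.
(2) E + G = 11 + 2 = 13; 13 < 16 — holds.
(3) H = 8, and 8 ≠ 10 — holds.
(4) A = 11, G = 2; distinct — holds.
(5) G = 2, and 2 ≠ 0 — holds.
(6) D=8, B=18, G=2; 1 of them equals 2 — holds.
(7) D = 8 is in {11, 8, 13} — holds.
(8) E = 11 = 11 (first disjunct) — holds.
(9) A × G = 11 × 2 = 22 — holds.
(10) B = 18, D = 8; 18 ≥ 8 — holds.
(11) values 11, 2, 8 are pairwise distinct — holds.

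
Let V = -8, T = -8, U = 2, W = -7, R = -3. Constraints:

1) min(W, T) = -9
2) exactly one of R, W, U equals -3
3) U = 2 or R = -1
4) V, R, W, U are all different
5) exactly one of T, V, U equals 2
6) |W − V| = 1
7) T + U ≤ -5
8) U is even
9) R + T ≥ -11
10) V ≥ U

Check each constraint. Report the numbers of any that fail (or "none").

Violated: 1, 10.

1) min(-7, -8) = -8, not -9 — violated.
2) R=-3, W=-7, U=2; 1 of them equals -3 — OK.
3) U = 2 = 2 (first disjunct) — OK.
4) values -8, -3, -7, 2 are pairwise distinct — OK.
5) T=-8, V=-8, U=2; 1 of them equals 2 — OK.
6) |-7 − (-8)| = 1 — OK.
7) T + U = -8 + 2 = -6; -6 ≤ -5 — OK.
8) U = 2 is even — OK.
9) R + T = -3 + (-8) = -11; -11 ≥ -11 — OK.
10) V = -8, U = 2; -8 < 2 (want ≥) — violated.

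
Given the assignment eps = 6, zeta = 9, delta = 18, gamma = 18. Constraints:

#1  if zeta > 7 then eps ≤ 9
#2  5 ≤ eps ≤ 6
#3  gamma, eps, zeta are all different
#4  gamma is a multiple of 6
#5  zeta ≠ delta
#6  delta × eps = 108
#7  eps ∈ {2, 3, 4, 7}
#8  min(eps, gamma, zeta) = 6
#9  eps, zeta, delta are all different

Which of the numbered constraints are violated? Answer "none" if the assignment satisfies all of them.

Constraint 7 does not hold.

#1 zeta = 9 > 7, so we need eps ≤ 9; eps = 6 ≤ 9  yes
#2 eps = 6 lies in [5, 6]  yes
#3 values 18, 6, 9 are pairwise distinct  yes
#4 18 / 6 = 3, so 6 divides 18  yes
#5 zeta = 9, delta = 18; distinct  yes
#6 delta × eps = 18 × 6 = 108  yes
#7 eps = 6 is not in {2, 3, 4, 7}  no
#8 min(6, 18, 9) = 6  yes
#9 values 6, 9, 18 are pairwise distinct  yes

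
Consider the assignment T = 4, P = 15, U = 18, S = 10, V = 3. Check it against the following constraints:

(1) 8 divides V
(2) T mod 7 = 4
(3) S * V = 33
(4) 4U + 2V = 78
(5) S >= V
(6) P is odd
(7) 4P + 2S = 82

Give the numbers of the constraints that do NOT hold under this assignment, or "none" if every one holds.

(1) 3 = 8*0 + 3, so 8 does not divide 3  no
(2) 4 mod 7 = 4  yes
(3) S * V = 10 * 3 = 30, not 33  no
(4) 4U + 2V = 4(18) + 2(3) = 78  yes
(5) S = 10, V = 3; 10 ≥ 3  yes
(6) P = 15 is odd  yes
(7) 4P + 2S = 4(15) + 2(10) = 80, not 82  no

Violated: 1, 3, 7.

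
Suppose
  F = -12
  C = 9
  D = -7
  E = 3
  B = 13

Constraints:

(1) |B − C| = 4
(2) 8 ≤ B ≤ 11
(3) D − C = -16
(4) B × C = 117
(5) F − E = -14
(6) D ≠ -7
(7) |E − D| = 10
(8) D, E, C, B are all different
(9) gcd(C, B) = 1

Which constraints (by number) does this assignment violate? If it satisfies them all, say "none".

Constraints 2, 5, 6 do not hold.

(1) |13 − 9| = 4  yes
(2) B = 13 is outside [8, 11]  no
(3) D − C = -7 − 9 = -16  yes
(4) B × C = 13 × 9 = 117  yes
(5) F − E = -12 − 3 = -15, not -14  no
(6) D = -7, but -7 is required to differ  no
(7) |3 − (-7)| = 10  yes
(8) values -7, 3, 9, 13 are pairwise distinct  yes
(9) gcd(9, 13) = 1  yes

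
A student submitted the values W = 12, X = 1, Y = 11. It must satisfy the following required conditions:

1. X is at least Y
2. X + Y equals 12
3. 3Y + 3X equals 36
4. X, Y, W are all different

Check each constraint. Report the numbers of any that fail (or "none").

1. X = 1, Y = 11; 1 < 11 (want ≥)  FAIL
2. X + Y = 1 + 11 = 12  OK
3. 3Y + 3X = 3(11) + 3(1) = 36  OK
4. values 1, 11, 12 are pairwise distinct  OK

Violated: 1.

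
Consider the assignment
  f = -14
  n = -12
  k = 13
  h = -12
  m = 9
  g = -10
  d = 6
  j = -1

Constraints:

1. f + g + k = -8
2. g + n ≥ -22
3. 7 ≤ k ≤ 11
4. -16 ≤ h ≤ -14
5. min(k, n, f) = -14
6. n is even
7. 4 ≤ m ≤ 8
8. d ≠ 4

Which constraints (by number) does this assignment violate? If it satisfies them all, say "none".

Violated: 1, 3, 4, and 7.

1. f + g + k = -14 + (-10) + 13 = -11, not -8  FAIL
2. g + n = -10 + (-12) = -22; -22 ≥ -22  OK
3. k = 13 is outside [7, 11]  FAIL
4. h = -12 is outside [-16, -14]  FAIL
5. min(13, -12, -14) = -14  OK
6. n = -12 is even  OK
7. m = 9 is outside [4, 8]  FAIL
8. d = 6, and 6 ≠ 4  OK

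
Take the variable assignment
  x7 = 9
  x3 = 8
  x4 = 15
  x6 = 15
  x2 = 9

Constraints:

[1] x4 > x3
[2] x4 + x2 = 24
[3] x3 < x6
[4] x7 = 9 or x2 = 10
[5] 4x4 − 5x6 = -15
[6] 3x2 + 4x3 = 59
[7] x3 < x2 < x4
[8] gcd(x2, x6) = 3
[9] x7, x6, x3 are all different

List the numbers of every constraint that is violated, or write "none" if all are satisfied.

[1] x4 = 15, x3 = 8; 15 > 8 — holds.
[2] x4 + x2 = 15 + 9 = 24 — holds.
[3] x3 = 8, x6 = 15; 8 < 15 — holds.
[4] x7 = 9 = 9 (first disjunct) — holds.
[5] 4x4 − 5x6 = 4(15) − 5(15) = -15 — holds.
[6] 3x2 + 4x3 = 3(9) + 4(8) = 59 — holds.
[7] values 8 < 9 < 15 — holds.
[8] gcd(9, 15) = 3 — holds.
[9] values 9, 15, 8 are pairwise distinct — holds.

Yes — all constraints hold.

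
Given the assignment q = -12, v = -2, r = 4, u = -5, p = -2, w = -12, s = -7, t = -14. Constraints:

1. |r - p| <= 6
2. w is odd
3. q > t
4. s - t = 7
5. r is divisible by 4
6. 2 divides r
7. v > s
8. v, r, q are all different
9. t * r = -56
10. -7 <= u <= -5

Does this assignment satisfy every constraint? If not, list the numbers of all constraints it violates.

1. |4 - (-2)| = 6; 6 ≤ 6  holds
2. w = -12 is even  fails
3. q = -12, t = -14; -12 > -14  holds
4. s - t = -7 - (-14) = 7  holds
5. 4 / 4 = 1, so 4 divides 4  holds
6. 4 / 2 = 2, so 2 divides 4  holds
7. v = -2, s = -7; -2 > -7  holds
8. values -2, 4, -12 are pairwise distinct  holds
9. t * r = -14 * 4 = -56  holds
10. u = -5 lies in [-7, -5]  holds

Constraint 2 does not hold.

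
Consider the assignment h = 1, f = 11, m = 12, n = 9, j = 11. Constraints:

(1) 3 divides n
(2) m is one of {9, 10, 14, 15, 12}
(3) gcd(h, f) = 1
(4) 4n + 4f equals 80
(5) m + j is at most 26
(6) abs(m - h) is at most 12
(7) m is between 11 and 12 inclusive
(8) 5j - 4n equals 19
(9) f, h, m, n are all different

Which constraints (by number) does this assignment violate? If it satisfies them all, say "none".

All constraints are satisfied.

(1) 9 / 3 = 3, so 3 divides 9  holds
(2) m = 12 is in {9, 10, 14, 15, 12}  holds
(3) gcd(1, 11) = 1  holds
(4) 4n + 4f = 4(9) + 4(11) = 80  holds
(5) m + j = 12 + 11 = 23; 23 ≤ 26  holds
(6) abs(12 - 1) = 11; 11 ≤ 12  holds
(7) m = 12 lies in [11, 12]  holds
(8) 5j - 4n = 5(11) - 4(9) = 19  holds
(9) values 11, 1, 12, 9 are pairwise distinct  holds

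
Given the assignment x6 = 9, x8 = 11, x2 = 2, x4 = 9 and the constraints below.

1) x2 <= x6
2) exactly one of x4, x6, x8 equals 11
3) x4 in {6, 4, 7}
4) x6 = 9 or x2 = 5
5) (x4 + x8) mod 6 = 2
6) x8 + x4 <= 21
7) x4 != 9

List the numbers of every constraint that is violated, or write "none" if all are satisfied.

1) x2 = 2, x6 = 9; 2 ≤ 9 — holds.
2) x4=9, x6=9, x8=11; 1 of them equals 11 — holds.
3) x4 = 9 is not in {6, 4, 7} — fails.
4) x6 = 9 = 9 (first disjunct) — holds.
5) x4 + x8 = 20; 20 mod 6 = 2 — holds.
6) x8 + x4 = 11 + 9 = 20; 20 ≤ 21 — holds.
7) x4 = 9, but 9 is required to differ — fails.

The assignment fails constraints 3 and 7.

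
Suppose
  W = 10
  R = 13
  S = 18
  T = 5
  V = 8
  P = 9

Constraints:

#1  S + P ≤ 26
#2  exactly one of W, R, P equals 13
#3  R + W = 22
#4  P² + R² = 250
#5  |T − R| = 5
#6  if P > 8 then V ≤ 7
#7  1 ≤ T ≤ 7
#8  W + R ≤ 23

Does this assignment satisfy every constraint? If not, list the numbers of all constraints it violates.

No — constraints 1, 3, 5, and 6 are not satisfied.

#1 S + P = 18 + 9 = 27; 27 > 26, bound 26 not met  no
#2 W=10, R=13, P=9; 1 of them equals 13  yes
#3 R + W = 13 + 10 = 23, not 22  no
#4 P² + R² = 9² + 13² = 81 + 169 = 250  yes
#5 |5 − 13| = 8, not 5  no
#6 P = 9 > 8, so we need V ≤ 7; but V = 8 > 7  no
#7 T = 5 lies in [1, 7]  yes
#8 W + R = 10 + 13 = 23; 23 ≤ 23  yes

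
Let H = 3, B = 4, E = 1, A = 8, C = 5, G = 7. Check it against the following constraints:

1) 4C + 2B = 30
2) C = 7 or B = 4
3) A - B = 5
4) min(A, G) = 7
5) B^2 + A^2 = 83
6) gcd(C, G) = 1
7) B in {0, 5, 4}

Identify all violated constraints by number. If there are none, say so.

Violated: 1, 3, and 5.

1) 4C + 2B = 4(5) + 2(4) = 28, not 30  false
2) C = 5 ≠ 7, but B = 4 = 4 (second disjunct)  true
3) A - B = 8 - 4 = 4, not 5  false
4) min(8, 7) = 7  true
5) B^2 + A^2 = 4^2 + 8^2 = 16 + 64 = 80, not 83  false
6) gcd(5, 7) = 1  true
7) B = 4 is in {0, 5, 4}  true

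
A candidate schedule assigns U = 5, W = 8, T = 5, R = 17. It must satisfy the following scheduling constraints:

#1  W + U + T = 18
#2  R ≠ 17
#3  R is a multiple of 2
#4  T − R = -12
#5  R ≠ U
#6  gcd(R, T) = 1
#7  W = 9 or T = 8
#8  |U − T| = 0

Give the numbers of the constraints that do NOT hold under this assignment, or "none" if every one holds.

Constraints 2, 3, and 7 are violated.

#1 W + U + T = 8 + 5 + 5 = 18  yes
#2 R = 17, but 17 is required to differ  no
#3 17 = 2×8 + 1, so 2 does not divide 17  no
#4 T − R = 5 − 17 = -12  yes
#5 R = 17, U = 5; distinct  yes
#6 gcd(17, 5) = 1  yes
#7 W = 8 ≠ 9 and T = 5 ≠ 8; both disjuncts false  no
#8 |5 − 5| = 0  yes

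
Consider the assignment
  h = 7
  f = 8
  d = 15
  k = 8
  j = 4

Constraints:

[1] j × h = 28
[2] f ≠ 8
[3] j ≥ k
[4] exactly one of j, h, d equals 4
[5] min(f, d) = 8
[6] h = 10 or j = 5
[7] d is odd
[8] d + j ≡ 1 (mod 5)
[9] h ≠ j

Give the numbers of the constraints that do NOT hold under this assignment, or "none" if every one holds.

[1] j × h = 4 × 7 = 28 — OK.
[2] f = 8, but 8 is required to differ — violated.
[3] j = 4, k = 8; 4 < 8 (want ≥) — violated.
[4] j=4, h=7, d=15; 1 of them equals 4 — OK.
[5] min(8, 15) = 8 — OK.
[6] h = 7 ≠ 10 and j = 4 ≠ 5; both disjuncts false — violated.
[7] d = 15 is odd — OK.
[8] d + j = 19; 19 mod 5 = 4, not 1 — violated.
[9] h = 7, j = 4; distinct — OK.

Violated: 2, 3, 6, 8.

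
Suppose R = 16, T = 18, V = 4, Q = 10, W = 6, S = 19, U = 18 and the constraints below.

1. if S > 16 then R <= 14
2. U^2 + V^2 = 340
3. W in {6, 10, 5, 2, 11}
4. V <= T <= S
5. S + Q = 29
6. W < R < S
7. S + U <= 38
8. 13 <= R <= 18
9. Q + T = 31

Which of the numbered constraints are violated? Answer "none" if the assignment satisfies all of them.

Constraints 1 and 9 are violated.

1. S = 19 > 16, so we need R ≤ 14; but R = 16 > 14  false
2. U^2 + V^2 = 18^2 + 4^2 = 324 + 16 = 340  true
3. W = 6 is in {6, 10, 5, 2, 11}  true
4. values 4 <= 18 <= 19  true
5. S + Q = 19 + 10 = 29  true
6. values 6 < 16 < 19  true
7. S + U = 19 + 18 = 37; 37 ≤ 38  true
8. R = 16 lies in [13, 18]  true
9. Q + T = 10 + 18 = 28, not 31  false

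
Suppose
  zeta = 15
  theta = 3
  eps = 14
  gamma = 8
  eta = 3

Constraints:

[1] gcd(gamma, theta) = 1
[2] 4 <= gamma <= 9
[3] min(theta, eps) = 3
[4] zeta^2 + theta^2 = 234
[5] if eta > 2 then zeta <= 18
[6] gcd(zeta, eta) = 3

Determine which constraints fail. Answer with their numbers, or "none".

The assignment satisfies every constraint.

[1] gcd(8, 3) = 1  holds
[2] gamma = 8 lies in [4, 9]  holds
[3] min(3, 14) = 3  holds
[4] zeta^2 + theta^2 = 15^2 + 3^2 = 225 + 9 = 234  holds
[5] eta = 3 > 2, so we need zeta ≤ 18; zeta = 15 ≤ 18  holds
[6] gcd(15, 3) = 3  holds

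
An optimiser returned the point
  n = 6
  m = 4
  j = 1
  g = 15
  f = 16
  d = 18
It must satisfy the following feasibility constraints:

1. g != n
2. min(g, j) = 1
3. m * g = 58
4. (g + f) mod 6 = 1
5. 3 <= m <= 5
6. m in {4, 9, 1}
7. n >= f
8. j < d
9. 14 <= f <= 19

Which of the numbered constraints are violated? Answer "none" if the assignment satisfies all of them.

1. g = 15, n = 6; distinct  yes
2. min(15, 1) = 1  yes
3. m * g = 4 * 15 = 60, not 58  no
4. g + f = 31; 31 mod 6 = 1  yes
5. m = 4 lies in [3, 5]  yes
6. m = 4 is in {4, 9, 1}  yes
7. n = 6, f = 16; 6 < 16 (want ≥)  no
8. j = 1, d = 18; 1 < 18  yes
9. f = 16 lies in [14, 19]  yes

No — constraints 3, 7 are not satisfied.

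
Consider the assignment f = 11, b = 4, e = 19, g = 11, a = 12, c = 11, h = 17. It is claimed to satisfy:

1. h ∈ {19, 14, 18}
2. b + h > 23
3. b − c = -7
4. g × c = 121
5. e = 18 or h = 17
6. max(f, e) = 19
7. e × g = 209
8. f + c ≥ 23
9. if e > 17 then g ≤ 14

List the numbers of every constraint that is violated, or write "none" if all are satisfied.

No — constraints 1, 2, and 8 are not satisfied.

1. h = 17 is not in {19, 14, 18}  FAIL
2. b + h = 4 + 17 = 21; 21 ≤ 23, bound 23 not met  FAIL
3. b − c = 4 − 11 = -7  OK
4. g × c = 11 × 11 = 121  OK
5. e = 19 ≠ 18, but h = 17 = 17 (second disjunct)  OK
6. max(11, 19) = 19  OK
7. e × g = 19 × 11 = 209  OK
8. f + c = 11 + 11 = 22; 22 < 23, bound 23 not met  FAIL
9. e = 19 > 17, so we need g ≤ 14; g = 11 ≤ 14  OK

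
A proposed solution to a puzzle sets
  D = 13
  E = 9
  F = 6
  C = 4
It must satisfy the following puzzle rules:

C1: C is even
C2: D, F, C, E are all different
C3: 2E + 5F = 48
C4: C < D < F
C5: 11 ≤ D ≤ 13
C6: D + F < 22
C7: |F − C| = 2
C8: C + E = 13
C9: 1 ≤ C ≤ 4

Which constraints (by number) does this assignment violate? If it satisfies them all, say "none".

Violated: 4.

C1: C = 4 is even — holds.
C2: values 13, 6, 4, 9 are pairwise distinct — holds.
C3: 2E + 5F = 2(9) + 5(6) = 48 — holds.
C4: values 4, 13, 6; D = 13 is not < F = 6 — does not hold.
C5: D = 13 lies in [11, 13] — holds.
C6: D + F = 13 + 6 = 19; 19 < 22 — holds.
C7: |6 − 4| = 2 — holds.
C8: C + E = 4 + 9 = 13 — holds.
C9: C = 4 lies in [1, 4] — holds.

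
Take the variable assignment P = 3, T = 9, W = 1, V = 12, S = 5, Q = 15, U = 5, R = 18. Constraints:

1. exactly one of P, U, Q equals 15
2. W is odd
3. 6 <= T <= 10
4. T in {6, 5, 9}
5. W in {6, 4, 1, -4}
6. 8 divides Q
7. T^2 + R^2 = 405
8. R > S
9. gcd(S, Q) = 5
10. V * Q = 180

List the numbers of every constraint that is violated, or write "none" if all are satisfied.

1. P=3, U=5, Q=15; 1 of them equals 15 — satisfied.
2. W = 1 is odd — satisfied.
3. T = 9 lies in [6, 10] — satisfied.
4. T = 9 is in {6, 5, 9} — satisfied.
5. W = 1 is in {6, 4, 1, -4} — satisfied.
6. 15 = 8*1 + 7, so 8 does not divide 15 — violated.
7. T^2 + R^2 = 9^2 + 18^2 = 81 + 324 = 405 — satisfied.
8. R = 18, S = 5; 18 > 5 — satisfied.
9. gcd(5, 15) = 5 — satisfied.
10. V * Q = 12 * 15 = 180 — satisfied.

No — constraint 6 is not satisfied.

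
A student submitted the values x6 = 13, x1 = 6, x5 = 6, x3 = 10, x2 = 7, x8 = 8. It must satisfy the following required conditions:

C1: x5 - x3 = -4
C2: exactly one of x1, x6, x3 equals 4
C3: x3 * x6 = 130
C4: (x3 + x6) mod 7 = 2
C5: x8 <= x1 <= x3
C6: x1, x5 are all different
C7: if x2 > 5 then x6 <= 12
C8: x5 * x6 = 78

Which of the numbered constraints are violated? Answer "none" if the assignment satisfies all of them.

No — constraints 2, 5, 6, 7 are not satisfied.

C1: x5 - x3 = 6 - 10 = -4 — OK.
C2: x1=6, x6=13, x3=10; 0 of them equal 4, not exactly one — violated.
C3: x3 * x6 = 10 * 13 = 130 — OK.
C4: x3 + x6 = 23; 23 mod 7 = 2 — OK.
C5: values 8, 6, 10; x8 = 8 is not <= x1 = 6 — violated.
C6: x1 = x5 = 6, not all different — violated.
C7: x2 = 7 > 5, so we need x6 ≤ 12; but x6 = 13 > 12 — violated.
C8: x5 * x6 = 6 * 13 = 78 — OK.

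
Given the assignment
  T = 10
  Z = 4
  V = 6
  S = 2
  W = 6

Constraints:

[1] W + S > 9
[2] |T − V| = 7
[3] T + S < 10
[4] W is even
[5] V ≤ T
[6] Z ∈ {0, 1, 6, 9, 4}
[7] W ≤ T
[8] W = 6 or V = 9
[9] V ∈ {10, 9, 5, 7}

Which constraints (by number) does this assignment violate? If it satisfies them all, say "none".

[1] W + S = 6 + 2 = 8; 8 ≤ 9, bound 9 not met — violated.
[2] |10 − 6| = 4, not 7 — violated.
[3] T + S = 10 + 2 = 12; 12 ≥ 10, bound 10 not met — violated.
[4] W = 6 is even — satisfied.
[5] V = 6, T = 10; 6 ≤ 10 — satisfied.
[6] Z = 4 is in {0, 1, 6, 9, 4} — satisfied.
[7] W = 6, T = 10; 6 ≤ 10 — satisfied.
[8] W = 6 = 6 (first disjunct) — satisfied.
[9] V = 6 is not in {10, 9, 5, 7} — violated.

No — constraints 1, 2, 3, 9 are not satisfied.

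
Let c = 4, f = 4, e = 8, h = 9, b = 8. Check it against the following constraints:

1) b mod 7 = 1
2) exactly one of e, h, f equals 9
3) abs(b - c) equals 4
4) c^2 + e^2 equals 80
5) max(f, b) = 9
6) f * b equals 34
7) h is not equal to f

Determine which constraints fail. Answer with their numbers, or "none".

No — constraints 5, 6 are not satisfied.

1) 8 mod 7 = 1 — holds.
2) e=8, h=9, f=4; 1 of them equals 9 — holds.
3) abs(8 - 4) = 4 — holds.
4) c^2 + e^2 = 4^2 + 8^2 = 16 + 64 = 80 — holds.
5) max(4, 8) = 8, not 9 — does not hold.
6) f * b = 4 * 8 = 32, not 34 — does not hold.
7) h = 9, f = 4; distinct — holds.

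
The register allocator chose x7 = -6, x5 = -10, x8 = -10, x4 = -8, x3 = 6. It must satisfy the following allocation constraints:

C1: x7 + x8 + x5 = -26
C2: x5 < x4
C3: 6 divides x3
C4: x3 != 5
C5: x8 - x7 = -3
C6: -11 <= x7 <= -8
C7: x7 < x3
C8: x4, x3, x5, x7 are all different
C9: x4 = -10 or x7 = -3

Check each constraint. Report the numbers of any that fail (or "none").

Constraints 5, 6, and 9 do not hold.

C1: x7 + x8 + x5 = -6 + (-10) + (-10) = -26  ✓
C2: x5 = -10, x4 = -8; -10 < -8  ✓
C3: 6 / 6 = 1, so 6 divides 6  ✓
C4: x3 = 6, and 6 ≠ 5  ✓
C5: x8 - x7 = -10 - (-6) = -4, not -3  ✗
C6: x7 = -6 is outside [-11, -8]  ✗
C7: x7 = -6, x3 = 6; -6 < 6  ✓
C8: values -8, 6, -10, -6 are pairwise distinct  ✓
C9: x4 = -8 ≠ -10 and x7 = -6 ≠ -3; both disjuncts false  ✗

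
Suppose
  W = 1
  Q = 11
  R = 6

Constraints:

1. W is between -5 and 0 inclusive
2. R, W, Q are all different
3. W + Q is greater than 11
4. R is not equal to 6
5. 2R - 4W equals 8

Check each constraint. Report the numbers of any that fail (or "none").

The assignment fails constraints 1 and 4.

1. W = 1 is outside [-5, 0] — violated.
2. values 6, 1, 11 are pairwise distinct — satisfied.
3. W + Q = 1 + 11 = 12; 12 > 11 — satisfied.
4. R = 6, but 6 is required to differ — violated.
5. 2R - 4W = 2(6) - 4(1) = 8 — satisfied.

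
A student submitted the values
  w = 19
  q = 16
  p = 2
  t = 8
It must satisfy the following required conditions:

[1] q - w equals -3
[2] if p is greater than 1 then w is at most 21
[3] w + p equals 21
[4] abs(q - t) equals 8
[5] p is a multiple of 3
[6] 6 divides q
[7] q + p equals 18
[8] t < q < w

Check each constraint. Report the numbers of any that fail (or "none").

No — constraints 5 and 6 are not satisfied.

[1] q - w = 16 - 19 = -3 — holds.
[2] p = 2 > 1, so we need w ≤ 21; w = 19 ≤ 21 — holds.
[3] w + p = 19 + 2 = 21 — holds.
[4] abs(16 - 8) = 8 — holds.
[5] 2 = 3*0 + 2, so 3 does not divide 2 — does not hold.
[6] 16 = 6*2 + 4, so 6 does not divide 16 — does not hold.
[7] q + p = 16 + 2 = 18 — holds.
[8] values 8 < 16 < 19 — holds.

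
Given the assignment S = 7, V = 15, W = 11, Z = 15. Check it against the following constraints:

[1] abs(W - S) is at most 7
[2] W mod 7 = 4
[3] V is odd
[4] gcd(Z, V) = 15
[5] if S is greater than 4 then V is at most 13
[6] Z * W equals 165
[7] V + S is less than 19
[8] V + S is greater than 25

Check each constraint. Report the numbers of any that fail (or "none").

[1] abs(11 - 7) = 4; 4 ≤ 7 — holds.
[2] 11 mod 7 = 4 — holds.
[3] V = 15 is odd — holds.
[4] gcd(15, 15) = 15 — holds.
[5] S = 7 > 4, so we need V ≤ 13; but V = 15 > 13 — does not hold.
[6] Z * W = 15 * 11 = 165 — holds.
[7] V + S = 15 + 7 = 22; 22 ≥ 19, bound 19 not met — does not hold.
[8] V + S = 15 + 7 = 22; 22 ≤ 25, bound 25 not met — does not hold.

Constraints 5, 7, and 8 do not hold.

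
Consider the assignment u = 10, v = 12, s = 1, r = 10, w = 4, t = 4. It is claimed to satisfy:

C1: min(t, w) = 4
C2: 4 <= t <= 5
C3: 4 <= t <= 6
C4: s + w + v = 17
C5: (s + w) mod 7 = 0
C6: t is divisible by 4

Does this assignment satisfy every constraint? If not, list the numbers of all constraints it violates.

No — constraint 5 is not satisfied.

C1: min(4, 4) = 4  true
C2: t = 4 lies in [4, 5]  true
C3: t = 4 lies in [4, 6]  true
C4: s + w + v = 1 + 4 + 12 = 17  true
C5: s + w = 5; 5 mod 7 = 5, not 0  false
C6: 4 / 4 = 1, so 4 divides 4  true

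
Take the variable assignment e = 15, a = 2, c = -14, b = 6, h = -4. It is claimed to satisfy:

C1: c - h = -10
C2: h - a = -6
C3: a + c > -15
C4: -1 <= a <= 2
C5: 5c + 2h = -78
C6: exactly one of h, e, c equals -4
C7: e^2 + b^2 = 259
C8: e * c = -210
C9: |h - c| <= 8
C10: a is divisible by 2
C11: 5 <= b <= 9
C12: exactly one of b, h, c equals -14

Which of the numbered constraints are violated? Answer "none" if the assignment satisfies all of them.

C1: c - h = -14 - (-4) = -10  OK
C2: h - a = -4 - 2 = -6  OK
C3: a + c = 2 + (-14) = -12; -12 > -15  OK
C4: a = 2 lies in [-1, 2]  OK
C5: 5c + 2h = 5(-14) + 2(-4) = -78  OK
C6: h=-4, e=15, c=-14; 1 of them equals -4  OK
C7: e^2 + b^2 = 15^2 + 6^2 = 225 + 36 = 261, not 259  FAIL
C8: e * c = 15 * (-14) = -210  OK
C9: |-4 - (-14)| = 10; 10 > 8, exceeds bound 8  FAIL
C10: 2 / 2 = 1, so 2 divides 2  OK
C11: b = 6 lies in [5, 9]  OK
C12: b=6, h=-4, c=-14; 1 of them equals -14  OK

Constraints 7 and 9 are violated.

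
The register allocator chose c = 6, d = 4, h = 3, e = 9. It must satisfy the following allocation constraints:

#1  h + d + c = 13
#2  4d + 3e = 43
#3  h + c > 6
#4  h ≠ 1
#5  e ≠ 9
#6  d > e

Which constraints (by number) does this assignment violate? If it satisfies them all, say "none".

#1 h + d + c = 3 + 4 + 6 = 13 — OK.
#2 4d + 3e = 4(4) + 3(9) = 43 — OK.
#3 h + c = 3 + 6 = 9; 9 > 6 — OK.
#4 h = 3, and 3 ≠ 1 — OK.
#5 e = 9, but 9 is required to differ — violated.
#6 d = 4, e = 9; 4 ≤ 9 (want >) — violated.

Constraints 5, 6 are violated.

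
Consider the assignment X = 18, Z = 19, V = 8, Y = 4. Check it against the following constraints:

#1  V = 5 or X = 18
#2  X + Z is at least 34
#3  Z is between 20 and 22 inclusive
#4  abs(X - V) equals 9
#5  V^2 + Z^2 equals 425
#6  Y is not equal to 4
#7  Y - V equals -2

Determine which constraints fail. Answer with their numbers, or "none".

#1 V = 8 ≠ 5, but X = 18 = 18 (second disjunct) — OK.
#2 X + Z = 18 + 19 = 37; 37 ≥ 34 — OK.
#3 Z = 19 is outside [20, 22] — violated.
#4 abs(18 - 8) = 10, not 9 — violated.
#5 V^2 + Z^2 = 8^2 + 19^2 = 64 + 361 = 425 — OK.
#6 Y = 4, but 4 is required to differ — violated.
#7 Y - V = 4 - 8 = -4, not -2 — violated.

The assignment fails constraints 3, 4, 6, 7.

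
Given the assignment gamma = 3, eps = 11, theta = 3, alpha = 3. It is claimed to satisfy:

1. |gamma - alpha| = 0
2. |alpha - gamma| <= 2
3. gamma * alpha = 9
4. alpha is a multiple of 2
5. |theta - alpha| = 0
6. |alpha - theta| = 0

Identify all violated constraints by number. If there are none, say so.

1. |3 - 3| = 0  holds
2. |3 - 3| = 0; 0 ≤ 2  holds
3. gamma * alpha = 3 * 3 = 9  holds
4. 3 = 2*1 + 1, so 2 does not divide 3  fails
5. |3 - 3| = 0  holds
6. |3 - 3| = 0  holds

No — constraint 4 is not satisfied.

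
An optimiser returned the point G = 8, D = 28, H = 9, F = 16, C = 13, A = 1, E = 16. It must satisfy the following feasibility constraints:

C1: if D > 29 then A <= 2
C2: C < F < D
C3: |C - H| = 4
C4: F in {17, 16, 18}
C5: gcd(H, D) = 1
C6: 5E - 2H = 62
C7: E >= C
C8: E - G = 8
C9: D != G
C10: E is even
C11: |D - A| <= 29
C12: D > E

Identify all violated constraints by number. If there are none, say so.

C1: D = 28, not > 29; antecedent false, conditional vacuously true — satisfied.
C2: values 13 < 16 < 28 — satisfied.
C3: |13 - 9| = 4 — satisfied.
C4: F = 16 is in {17, 16, 18} — satisfied.
C5: gcd(9, 28) = 1 — satisfied.
C6: 5E - 2H = 5(16) - 2(9) = 62 — satisfied.
C7: E = 16, C = 13; 16 ≥ 13 — satisfied.
C8: E - G = 16 - 8 = 8 — satisfied.
C9: D = 28, G = 8; distinct — satisfied.
C10: E = 16 is even — satisfied.
C11: |28 - 1| = 27; 27 ≤ 29 — satisfied.
C12: D = 28, E = 16; 28 > 16 — satisfied.

All constraints are satisfied.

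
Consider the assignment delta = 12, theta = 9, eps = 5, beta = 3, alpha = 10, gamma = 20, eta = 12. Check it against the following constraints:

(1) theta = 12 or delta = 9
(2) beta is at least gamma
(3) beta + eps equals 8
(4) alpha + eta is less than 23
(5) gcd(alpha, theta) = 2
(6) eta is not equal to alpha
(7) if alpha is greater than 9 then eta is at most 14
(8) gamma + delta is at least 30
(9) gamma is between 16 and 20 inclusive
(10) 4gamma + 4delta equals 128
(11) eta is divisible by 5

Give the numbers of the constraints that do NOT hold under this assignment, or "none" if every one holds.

(1) theta = 9 ≠ 12 and delta = 12 ≠ 9; both disjuncts false — fails.
(2) beta = 3, gamma = 20; 3 < 20 (want ≥) — fails.
(3) beta + eps = 3 + 5 = 8 — holds.
(4) alpha + eta = 10 + 12 = 22; 22 < 23 — holds.
(5) gcd(10, 9) = 1, not 2 — fails.
(6) eta = 12, alpha = 10; distinct — holds.
(7) alpha = 10 > 9, so we need eta ≤ 14; eta = 12 ≤ 14 — holds.
(8) gamma + delta = 20 + 12 = 32; 32 ≥ 30 — holds.
(9) gamma = 20 lies in [16, 20] — holds.
(10) 4gamma + 4delta = 4(20) + 4(12) = 128 — holds.
(11) 12 = 5*2 + 2, so 5 does not divide 12 — fails.

No — constraints 1, 2, 5, 11 are not satisfied.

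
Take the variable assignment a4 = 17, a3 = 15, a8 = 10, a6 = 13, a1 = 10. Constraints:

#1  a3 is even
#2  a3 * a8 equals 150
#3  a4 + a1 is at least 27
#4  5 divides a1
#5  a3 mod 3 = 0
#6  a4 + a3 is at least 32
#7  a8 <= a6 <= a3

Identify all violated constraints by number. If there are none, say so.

#1 a3 = 15 is odd  fails
#2 a3 * a8 = 15 * 10 = 150  holds
#3 a4 + a1 = 17 + 10 = 27; 27 ≥ 27  holds
#4 10 / 5 = 2, so 5 divides 10  holds
#5 15 mod 3 = 0  holds
#6 a4 + a3 = 17 + 15 = 32; 32 ≥ 32  holds
#7 values 10 <= 13 <= 15  holds

The assignment fails constraint 1.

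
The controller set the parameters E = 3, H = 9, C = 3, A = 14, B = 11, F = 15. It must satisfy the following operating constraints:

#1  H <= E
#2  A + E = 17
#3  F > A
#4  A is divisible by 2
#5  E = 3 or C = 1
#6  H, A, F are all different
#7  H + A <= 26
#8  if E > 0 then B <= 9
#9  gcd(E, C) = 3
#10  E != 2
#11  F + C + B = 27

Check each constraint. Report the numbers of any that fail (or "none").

Constraints 1, 8, 11 are violated.

#1 H = 9, E = 3; 9 > 3 (want ≤) — violated.
#2 A + E = 14 + 3 = 17 — satisfied.
#3 F = 15, A = 14; 15 > 14 — satisfied.
#4 14 / 2 = 7, so 2 divides 14 — satisfied.
#5 E = 3 = 3 (first disjunct) — satisfied.
#6 values 9, 14, 15 are pairwise distinct — satisfied.
#7 H + A = 9 + 14 = 23; 23 ≤ 26 — satisfied.
#8 E = 3 > 0, so we need B ≤ 9; but B = 11 > 9 — violated.
#9 gcd(3, 3) = 3 — satisfied.
#10 E = 3, and 3 ≠ 2 — satisfied.
#11 F + C + B = 15 + 3 + 11 = 29, not 27 — violated.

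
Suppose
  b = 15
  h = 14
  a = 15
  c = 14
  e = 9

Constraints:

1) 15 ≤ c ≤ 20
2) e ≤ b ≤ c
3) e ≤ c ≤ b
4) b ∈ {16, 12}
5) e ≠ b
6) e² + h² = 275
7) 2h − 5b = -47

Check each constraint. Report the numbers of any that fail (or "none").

1) c = 14 is outside [15, 20] — fails.
2) values 9, 15, 14; b = 15 is not ≤ c = 14 — fails.
3) values 9 ≤ 14 ≤ 15 — holds.
4) b = 15 is not in {16, 12} — fails.
5) e = 9, b = 15; distinct — holds.
6) e² + h² = 9² + 14² = 81 + 196 = 277, not 275 — fails.
7) 2h − 5b = 2(14) − 5(15) = -47 — holds.

Violated: 1, 2, 4, and 6.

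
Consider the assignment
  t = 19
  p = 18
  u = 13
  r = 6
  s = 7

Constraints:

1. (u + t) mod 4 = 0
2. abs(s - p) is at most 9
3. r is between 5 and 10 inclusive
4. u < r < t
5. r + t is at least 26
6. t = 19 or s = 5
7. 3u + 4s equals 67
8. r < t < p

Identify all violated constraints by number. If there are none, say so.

1. u + t = 32; 32 mod 4 = 0 — satisfied.
2. abs(7 - 18) = 11; 11 > 9, exceeds bound 9 — violated.
3. r = 6 lies in [5, 10] — satisfied.
4. values 13, 6, 19; u = 13 is not < r = 6 — violated.
5. r + t = 6 + 19 = 25; 25 < 26, bound 26 not met — violated.
6. t = 19 = 19 (first disjunct) — satisfied.
7. 3u + 4s = 3(13) + 4(7) = 67 — satisfied.
8. values 6, 19, 18; t = 19 is not < p = 18 — violated.

Constraints 2, 4, 5, and 8 are violated.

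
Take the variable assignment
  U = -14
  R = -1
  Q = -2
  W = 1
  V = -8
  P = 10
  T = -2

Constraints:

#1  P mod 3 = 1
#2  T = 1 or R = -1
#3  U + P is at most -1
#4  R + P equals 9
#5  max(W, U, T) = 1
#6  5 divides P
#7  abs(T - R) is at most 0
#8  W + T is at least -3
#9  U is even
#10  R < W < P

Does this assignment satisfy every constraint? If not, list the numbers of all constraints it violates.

#1 10 mod 3 = 1  OK
#2 T = -2 ≠ 1, but R = -1 = -1 (second disjunct)  OK
#3 U + P = -14 + 10 = -4; -4 ≤ -1  OK
#4 R + P = -1 + 10 = 9  OK
#5 max(1, -14, -2) = 1  OK
#6 10 / 5 = 2, so 5 divides 10  OK
#7 abs(-2 - (-1)) = 1; 1 > 0, exceeds bound 0  FAIL
#8 W + T = 1 + (-2) = -1; -1 ≥ -3  OK
#9 U = -14 is even  OK
#10 values -1 < 1 < 10  OK

Constraint 7 is violated.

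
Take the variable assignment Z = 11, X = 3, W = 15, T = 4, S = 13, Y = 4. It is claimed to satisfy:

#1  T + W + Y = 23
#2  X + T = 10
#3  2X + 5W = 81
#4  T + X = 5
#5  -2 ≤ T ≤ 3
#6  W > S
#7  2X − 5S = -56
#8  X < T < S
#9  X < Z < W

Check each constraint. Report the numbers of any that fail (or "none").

#1 T + W + Y = 4 + 15 + 4 = 23  holds
#2 X + T = 3 + 4 = 7, not 10  fails
#3 2X + 5W = 2(3) + 5(15) = 81  holds
#4 T + X = 4 + 3 = 7, not 5  fails
#5 T = 4 is outside [-2, 3]  fails
#6 W = 15, S = 13; 15 > 13  holds
#7 2X − 5S = 2(3) − 5(13) = -59, not -56  fails
#8 values 3 < 4 < 13  holds
#9 values 3 < 11 < 15  holds

Constraints 2, 4, 5, and 7 are violated.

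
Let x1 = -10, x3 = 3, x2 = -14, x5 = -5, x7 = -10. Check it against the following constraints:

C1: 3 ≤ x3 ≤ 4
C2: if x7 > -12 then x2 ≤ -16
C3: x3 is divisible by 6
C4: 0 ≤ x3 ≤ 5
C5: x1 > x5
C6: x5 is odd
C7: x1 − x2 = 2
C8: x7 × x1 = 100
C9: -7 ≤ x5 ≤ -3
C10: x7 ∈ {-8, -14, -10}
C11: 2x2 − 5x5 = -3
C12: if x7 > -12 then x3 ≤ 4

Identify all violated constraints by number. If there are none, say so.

C1: x3 = 3 lies in [3, 4] — satisfied.
C2: x7 = -10 > -12, so we need x2 ≤ -16; but x2 = -14 > -16 — violated.
C3: 3 = 6×0 + 3, so 6 does not divide 3 — violated.
C4: x3 = 3 lies in [0, 5] — satisfied.
C5: x1 = -10, x5 = -5; -10 ≤ -5 (want >) — violated.
C6: x5 = -5 is odd — satisfied.
C7: x1 − x2 = -10 − (-14) = 4, not 2 — violated.
C8: x7 × x1 = -10 × (-10) = 100 — satisfied.
C9: x5 = -5 lies in [-7, -3] — satisfied.
C10: x7 = -10 is in {-8, -14, -10} — satisfied.
C11: 2x2 − 5x5 = 2(-14) − 5(-5) = -3 — satisfied.
C12: x7 = -10 > -12, so we need x3 ≤ 4; x3 = 3 ≤ 4 — satisfied.

No — constraints 2, 3, 5, 7 are not satisfied.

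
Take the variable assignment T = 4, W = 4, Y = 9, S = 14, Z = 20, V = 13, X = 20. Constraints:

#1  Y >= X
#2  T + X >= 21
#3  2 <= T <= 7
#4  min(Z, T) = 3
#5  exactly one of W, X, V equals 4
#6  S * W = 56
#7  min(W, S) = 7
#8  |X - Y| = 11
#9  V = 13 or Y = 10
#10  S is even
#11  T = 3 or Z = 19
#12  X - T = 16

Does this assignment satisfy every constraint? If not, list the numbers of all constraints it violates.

Constraints 1, 4, 7, and 11 do not hold.

#1 Y = 9, X = 20; 9 < 20 (want ≥) — violated.
#2 T + X = 4 + 20 = 24; 24 ≥ 21 — satisfied.
#3 T = 4 lies in [2, 7] — satisfied.
#4 min(20, 4) = 4, not 3 — violated.
#5 W=4, X=20, V=13; 1 of them equals 4 — satisfied.
#6 S * W = 14 * 4 = 56 — satisfied.
#7 min(4, 14) = 4, not 7 — violated.
#8 |20 - 9| = 11 — satisfied.
#9 V = 13 = 13 (first disjunct) — satisfied.
#10 S = 14 is even — satisfied.
#11 T = 4 ≠ 3 and Z = 20 ≠ 19; both disjuncts false — violated.
#12 X - T = 20 - 4 = 16 — satisfied.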